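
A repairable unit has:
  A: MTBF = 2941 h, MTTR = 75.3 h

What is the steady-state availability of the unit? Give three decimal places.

A(A) = MTBF/(MTBF+MTTR) = 2941/(2941+75.3) = 0.975

0.975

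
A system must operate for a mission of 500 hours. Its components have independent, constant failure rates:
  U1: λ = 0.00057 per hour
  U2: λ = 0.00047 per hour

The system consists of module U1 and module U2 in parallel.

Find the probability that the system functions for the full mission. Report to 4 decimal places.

0.9481

R(U1) = exp(−0.00057 × 500) = 0.752014
R(U2) = exp(−0.00047 × 500) = 0.790571
Parallel (U1 and U2): 1 − (1 − 0.752014)(1 − 0.790571) = 0.9481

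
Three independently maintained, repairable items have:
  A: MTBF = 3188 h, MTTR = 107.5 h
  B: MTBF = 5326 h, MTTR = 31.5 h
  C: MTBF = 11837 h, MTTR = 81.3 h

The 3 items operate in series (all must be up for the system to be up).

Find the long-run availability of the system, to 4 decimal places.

0.9551

A(A) = MTBF/(MTBF+MTTR) = 3188/(3188+107.5) = 0.967380
A(B) = MTBF/(MTBF+MTTR) = 5326/(5326+31.5) = 0.994120
A(C) = MTBF/(MTBF+MTTR) = 11837/(11837+81.3) = 0.993179
Series availability: 0.967380 × 0.994120 × 0.993179 = 0.9551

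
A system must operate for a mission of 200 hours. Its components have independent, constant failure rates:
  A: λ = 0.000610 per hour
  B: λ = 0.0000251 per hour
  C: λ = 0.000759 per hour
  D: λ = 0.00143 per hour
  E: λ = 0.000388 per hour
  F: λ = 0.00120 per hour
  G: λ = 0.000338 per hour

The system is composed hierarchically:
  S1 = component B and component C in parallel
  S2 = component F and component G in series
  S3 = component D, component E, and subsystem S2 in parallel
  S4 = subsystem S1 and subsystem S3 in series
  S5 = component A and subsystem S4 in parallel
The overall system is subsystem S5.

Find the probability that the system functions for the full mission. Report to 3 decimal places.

R(A) = exp(−0.000610 × 200) = 0.88515
R(B) = exp(−0.0000251 × 200) = 0.99499
R(C) = exp(−0.000759 × 200) = 0.85916
R(D) = exp(−0.00143 × 200) = 0.75126
R(E) = exp(−0.000388 × 200) = 0.92533
R(F) = exp(−0.00120 × 200) = 0.78663
R(G) = exp(−0.000338 × 200) = 0.93463
Parallel (B and C): 1 − (1 − 0.99499)(1 − 0.85916) = 0.99929
Series (F and G): 0.78663 × 0.93463 = 0.73521
Parallel (D, E, and [0.73521]): 1 − (1 − 0.75126)(1 − 0.92533)(1 − 0.73521) = 0.99508
Series ([0.99929] and [0.99508]): 0.99929 × 0.99508 = 0.99437
Parallel (A and [0.99437]): 1 − (1 − 0.88515)(1 − 0.99437) = 0.999

0.999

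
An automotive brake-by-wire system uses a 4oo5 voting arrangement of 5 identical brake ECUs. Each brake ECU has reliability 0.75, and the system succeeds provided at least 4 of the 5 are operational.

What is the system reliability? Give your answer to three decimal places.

R = Σ_{i=4}^{5} C(5,i) p^i (1−p)^{5−i} with p = 0.75
C(5,4)·0.75^4·0.25^1 = 0.39551
C(5,5)·0.75^5·0.25^0 = 0.23730
Sum = 0.633

0.633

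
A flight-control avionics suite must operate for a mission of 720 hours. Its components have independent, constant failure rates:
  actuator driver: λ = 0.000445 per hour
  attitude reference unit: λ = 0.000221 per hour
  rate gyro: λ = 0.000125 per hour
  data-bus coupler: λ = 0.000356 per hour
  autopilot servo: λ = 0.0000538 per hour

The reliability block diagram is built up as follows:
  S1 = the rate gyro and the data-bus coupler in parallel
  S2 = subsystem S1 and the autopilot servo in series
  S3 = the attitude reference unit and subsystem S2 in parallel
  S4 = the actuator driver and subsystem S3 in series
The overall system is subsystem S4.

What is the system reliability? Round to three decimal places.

R(actuator driver) = exp(−0.000445 × 720) = 0.72586
R(attitude reference unit) = exp(−0.000221 × 720) = 0.85289
R(rate gyro) = exp(−0.000125 × 720) = 0.91393
R(data-bus coupler) = exp(−0.000356 × 720) = 0.77389
R(autopilot servo) = exp(−0.0000538 × 720) = 0.96200
Parallel (rate gyro and data-bus coupler): 1 − (1 − 0.91393)(1 − 0.77389) = 0.98054
Series ([0.98054] and autopilot servo): 0.98054 × 0.96200 = 0.94328
Parallel (attitude reference unit and [0.94328]): 1 − (1 − 0.85289)(1 − 0.94328) = 0.99166
Series (actuator driver and [0.99166]): 0.72586 × 0.99166 = 0.720

0.720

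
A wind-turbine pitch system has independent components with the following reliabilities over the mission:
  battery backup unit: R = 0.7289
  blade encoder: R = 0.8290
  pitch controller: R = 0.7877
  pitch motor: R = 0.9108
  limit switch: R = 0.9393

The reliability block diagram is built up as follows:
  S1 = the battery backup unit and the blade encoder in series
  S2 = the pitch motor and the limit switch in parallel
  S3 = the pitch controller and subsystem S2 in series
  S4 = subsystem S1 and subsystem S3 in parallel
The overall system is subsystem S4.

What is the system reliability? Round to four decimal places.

Series (battery backup unit and blade encoder): 0.728900 × 0.829000 = 0.604258
Parallel (pitch motor and limit switch): 1 − (1 − 0.910800)(1 − 0.939300) = 0.994586
Series (pitch controller and [0.994586]): 0.787700 × 0.994586 = 0.783435
Parallel ([0.604258] and [0.783435]): 1 − (1 − 0.604258)(1 − 0.783435) = 0.9143

0.9143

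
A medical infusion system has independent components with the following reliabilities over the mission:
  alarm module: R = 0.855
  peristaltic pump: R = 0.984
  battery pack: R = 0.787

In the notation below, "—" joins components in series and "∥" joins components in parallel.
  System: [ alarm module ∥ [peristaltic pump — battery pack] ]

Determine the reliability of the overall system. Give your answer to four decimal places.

Series (peristaltic pump and battery pack): 0.984000 × 0.787000 = 0.774408
Parallel (alarm module and [0.774408]): 1 − (1 − 0.855000)(1 − 0.774408) = 0.9673

0.9673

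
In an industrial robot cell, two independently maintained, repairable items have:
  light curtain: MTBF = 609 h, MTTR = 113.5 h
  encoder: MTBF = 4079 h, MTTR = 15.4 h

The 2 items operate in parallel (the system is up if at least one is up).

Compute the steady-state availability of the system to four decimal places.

A(light curtain) = MTBF/(MTBF+MTTR) = 609/(609+113.5) = 0.842907
A(encoder) = MTBF/(MTBF+MTTR) = 4079/(4079+15.4) = 0.996239
Parallel availability: 1 − (1 − 0.842907)(1 − 0.996239) = 0.9994

0.9994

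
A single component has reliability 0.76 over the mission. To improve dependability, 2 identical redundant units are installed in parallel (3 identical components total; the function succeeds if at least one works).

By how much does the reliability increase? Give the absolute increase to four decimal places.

R_before = 0.76
R_after = 1 − (1 − 0.76)^3 = 0.9862
ΔR = 0.9862 − 0.76 = 0.2262

0.2262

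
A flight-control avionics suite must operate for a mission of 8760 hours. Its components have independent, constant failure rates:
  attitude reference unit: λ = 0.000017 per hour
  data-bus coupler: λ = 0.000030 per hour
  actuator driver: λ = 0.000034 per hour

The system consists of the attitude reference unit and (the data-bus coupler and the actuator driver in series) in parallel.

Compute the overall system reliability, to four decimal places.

0.9406

R(attitude reference unit) = exp(−0.000017 × 8760) = 0.861638
R(data-bus coupler) = exp(−0.000030 × 8760) = 0.768896
R(actuator driver) = exp(−0.000034 × 8760) = 0.742420
Series (data-bus coupler and actuator driver): 0.768896 × 0.742420 = 0.570844
Parallel (attitude reference unit and [0.570844]): 1 − (1 − 0.861638)(1 − 0.570844) = 0.9406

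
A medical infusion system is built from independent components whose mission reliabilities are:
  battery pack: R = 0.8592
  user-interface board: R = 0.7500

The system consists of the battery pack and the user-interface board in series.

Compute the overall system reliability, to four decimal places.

0.6444

Series (battery pack and user-interface board): 0.859200 × 0.750000 = 0.6444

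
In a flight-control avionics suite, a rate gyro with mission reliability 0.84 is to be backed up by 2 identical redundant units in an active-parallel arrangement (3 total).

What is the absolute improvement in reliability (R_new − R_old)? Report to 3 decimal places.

0.156

R_before = 0.84
R_after = 1 − (1 − 0.84)^3 = 0.996
ΔR = 0.996 − 0.84 = 0.156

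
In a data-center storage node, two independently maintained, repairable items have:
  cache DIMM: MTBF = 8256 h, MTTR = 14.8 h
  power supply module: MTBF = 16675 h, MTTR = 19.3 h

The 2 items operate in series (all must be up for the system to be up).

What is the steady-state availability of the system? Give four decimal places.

A(cache DIMM) = MTBF/(MTBF+MTTR) = 8256/(8256+14.8) = 0.998211
A(power supply module) = MTBF/(MTBF+MTTR) = 16675/(16675+19.3) = 0.998844
Series availability: 0.998211 × 0.998844 = 0.9971

0.9971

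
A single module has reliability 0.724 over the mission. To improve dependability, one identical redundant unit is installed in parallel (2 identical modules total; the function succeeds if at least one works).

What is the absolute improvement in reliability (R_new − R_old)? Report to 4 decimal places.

R_before = 0.724
R_after = 1 − (1 − 0.724)^2 = 0.9238
ΔR = 0.9238 − 0.724 = 0.1998

0.1998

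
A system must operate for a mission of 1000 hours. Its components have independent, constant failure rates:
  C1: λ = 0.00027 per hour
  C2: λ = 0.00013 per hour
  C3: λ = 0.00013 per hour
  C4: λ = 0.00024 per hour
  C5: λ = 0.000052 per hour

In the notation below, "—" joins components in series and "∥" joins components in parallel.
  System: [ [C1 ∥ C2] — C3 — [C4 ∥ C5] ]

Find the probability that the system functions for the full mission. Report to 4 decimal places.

0.8435

R(C1) = exp(−0.00027 × 1000) = 0.763379
R(C2) = exp(−0.00013 × 1000) = 0.878095
R(C3) = exp(−0.00013 × 1000) = 0.878095
R(C4) = exp(−0.00024 × 1000) = 0.786628
R(C5) = exp(−0.000052 × 1000) = 0.949329
Parallel (C1 and C2): 1 − (1 − 0.763379)(1 − 0.878095) = 0.971155
Parallel (C4 and C5): 1 − (1 − 0.786628)(1 − 0.949329) = 0.989188
Series ([0.971155], C3, and [0.989188]): 0.971155 × 0.878095 × 0.989188 = 0.8435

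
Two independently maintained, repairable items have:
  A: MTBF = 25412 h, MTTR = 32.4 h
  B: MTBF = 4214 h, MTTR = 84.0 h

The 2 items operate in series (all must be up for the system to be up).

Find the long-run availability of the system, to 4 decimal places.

0.9792

A(A) = MTBF/(MTBF+MTTR) = 25412/(25412+32.4) = 0.998727
A(B) = MTBF/(MTBF+MTTR) = 4214/(4214+84.0) = 0.980456
Series availability: 0.998727 × 0.980456 = 0.9792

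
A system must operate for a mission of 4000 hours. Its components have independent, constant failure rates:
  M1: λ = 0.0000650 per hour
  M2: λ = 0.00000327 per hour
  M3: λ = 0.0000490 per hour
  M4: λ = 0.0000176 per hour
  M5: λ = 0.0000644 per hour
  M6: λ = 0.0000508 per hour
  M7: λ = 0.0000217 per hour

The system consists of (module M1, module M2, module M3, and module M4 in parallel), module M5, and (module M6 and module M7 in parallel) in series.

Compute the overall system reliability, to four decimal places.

R(M1) = exp(−0.0000650 × 4000) = 0.771052
R(M2) = exp(−0.00000327 × 4000) = 0.987005
R(M3) = exp(−0.0000490 × 4000) = 0.822012
R(M4) = exp(−0.0000176 × 4000) = 0.932021
R(M5) = exp(−0.0000644 × 4000) = 0.772904
R(M6) = exp(−0.0000508 × 4000) = 0.816115
R(M7) = exp(−0.0000217 × 4000) = 0.916860
Parallel (M1, M2, M3, and M4): 1 − (1 − 0.771052)(1 − 0.987005)(1 − 0.822012)(1 − 0.932021) = 0.999964
Parallel (M6 and M7): 1 − (1 − 0.816115)(1 − 0.916860) = 0.984712
Series ([0.999964], M5, and [0.984712]): 0.999964 × 0.772904 × 0.984712 = 0.7611

0.7611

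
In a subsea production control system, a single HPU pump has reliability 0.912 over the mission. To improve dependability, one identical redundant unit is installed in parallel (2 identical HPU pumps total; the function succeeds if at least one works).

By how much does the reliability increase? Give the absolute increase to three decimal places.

0.080

R_before = 0.912
R_after = 1 − (1 − 0.912)^2 = 0.992
ΔR = 0.992 − 0.912 = 0.080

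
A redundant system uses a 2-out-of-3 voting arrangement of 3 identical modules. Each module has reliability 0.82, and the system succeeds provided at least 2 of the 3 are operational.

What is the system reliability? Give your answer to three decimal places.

0.914

R = Σ_{i=2}^{3} C(3,i) p^i (1−p)^{3−i} with p = 0.82
C(3,2)·0.82^2·0.18^1 = 0.36310
C(3,3)·0.82^3·0.18^0 = 0.55137
Sum = 0.914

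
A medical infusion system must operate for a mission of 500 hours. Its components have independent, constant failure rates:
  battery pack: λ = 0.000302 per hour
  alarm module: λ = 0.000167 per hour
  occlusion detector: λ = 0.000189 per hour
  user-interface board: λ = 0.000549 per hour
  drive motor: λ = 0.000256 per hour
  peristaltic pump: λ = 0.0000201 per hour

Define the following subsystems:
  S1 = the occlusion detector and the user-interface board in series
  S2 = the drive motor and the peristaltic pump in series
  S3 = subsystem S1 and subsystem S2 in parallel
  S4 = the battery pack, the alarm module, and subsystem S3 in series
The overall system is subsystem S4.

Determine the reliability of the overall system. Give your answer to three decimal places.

R(battery pack) = exp(−0.000302 × 500) = 0.85985
R(alarm module) = exp(−0.000167 × 500) = 0.91989
R(occlusion detector) = exp(−0.000189 × 500) = 0.90983
R(user-interface board) = exp(−0.000549 × 500) = 0.75995
R(drive motor) = exp(−0.000256 × 500) = 0.87985
R(peristaltic pump) = exp(−0.0000201 × 500) = 0.99000
Series (occlusion detector and user-interface board): 0.90983 × 0.75995 = 0.69143
Series (drive motor and peristaltic pump): 0.87985 × 0.99000 = 0.87105
Parallel ([0.69143] and [0.87105]): 1 − (1 − 0.69143)(1 − 0.87105) = 0.96021
Series (battery pack, alarm module, and [0.96021]): 0.85985 × 0.91989 × 0.96021 = 0.759

0.759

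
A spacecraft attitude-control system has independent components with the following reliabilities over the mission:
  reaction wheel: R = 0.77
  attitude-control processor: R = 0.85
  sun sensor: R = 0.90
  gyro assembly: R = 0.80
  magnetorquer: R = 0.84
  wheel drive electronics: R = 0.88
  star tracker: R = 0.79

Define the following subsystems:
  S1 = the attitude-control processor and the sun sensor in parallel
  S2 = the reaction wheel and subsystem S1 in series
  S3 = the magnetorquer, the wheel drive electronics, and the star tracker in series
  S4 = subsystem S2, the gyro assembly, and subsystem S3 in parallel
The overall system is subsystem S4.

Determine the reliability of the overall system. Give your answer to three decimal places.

0.980

Parallel (attitude-control processor and sun sensor): 1 − (1 − 0.85000)(1 − 0.90000) = 0.98500
Series (reaction wheel and [0.98500]): 0.77000 × 0.98500 = 0.75845
Series (magnetorquer, wheel drive electronics, and star tracker): 0.84000 × 0.88000 × 0.79000 = 0.58397
Parallel ([0.75845], gyro assembly, and [0.58397]): 1 − (1 − 0.75845)(1 − 0.80000)(1 − 0.58397) = 0.980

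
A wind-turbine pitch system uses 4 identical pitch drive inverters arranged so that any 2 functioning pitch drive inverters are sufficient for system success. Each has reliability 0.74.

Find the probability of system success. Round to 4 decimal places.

R = Σ_{i=2}^{4} C(4,i) p^i (1−p)^{4−i} with p = 0.74
C(4,2)·0.74^2·0.26^2 = 0.222107
C(4,3)·0.74^3·0.26^1 = 0.421433
C(4,4)·0.74^4·0.26^0 = 0.299866
Sum = 0.9434

0.9434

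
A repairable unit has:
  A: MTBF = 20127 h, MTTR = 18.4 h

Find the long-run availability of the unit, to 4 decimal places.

A(A) = MTBF/(MTBF+MTTR) = 20127/(20127+18.4) = 0.9991

0.9991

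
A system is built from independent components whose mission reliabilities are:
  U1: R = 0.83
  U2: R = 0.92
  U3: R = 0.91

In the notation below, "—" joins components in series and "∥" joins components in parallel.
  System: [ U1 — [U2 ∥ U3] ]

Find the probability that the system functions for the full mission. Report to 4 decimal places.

0.8240

Parallel (U2 and U3): 1 − (1 − 0.920000)(1 − 0.910000) = 0.992800
Series (U1 and [0.992800]): 0.830000 × 0.992800 = 0.8240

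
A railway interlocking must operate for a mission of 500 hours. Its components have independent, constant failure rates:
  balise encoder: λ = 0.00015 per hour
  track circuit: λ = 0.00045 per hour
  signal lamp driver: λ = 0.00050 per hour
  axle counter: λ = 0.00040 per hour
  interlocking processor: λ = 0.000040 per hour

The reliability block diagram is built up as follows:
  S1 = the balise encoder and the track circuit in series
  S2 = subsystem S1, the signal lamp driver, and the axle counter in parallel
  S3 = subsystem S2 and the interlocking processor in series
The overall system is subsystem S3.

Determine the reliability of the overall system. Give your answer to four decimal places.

R(balise encoder) = exp(−0.00015 × 500) = 0.927743
R(track circuit) = exp(−0.00045 × 500) = 0.798516
R(signal lamp driver) = exp(−0.00050 × 500) = 0.778801
R(axle counter) = exp(−0.00040 × 500) = 0.818731
R(interlocking processor) = exp(−0.000040 × 500) = 0.980199
Series (balise encoder and track circuit): 0.927743 × 0.798516 = 0.740818
Parallel ([0.740818], signal lamp driver, and axle counter): 1 − (1 − 0.740818)(1 − 0.778801)(1 − 0.818731) = 0.989608
Series ([0.989608] and interlocking processor): 0.989608 × 0.980199 = 0.9700

0.9700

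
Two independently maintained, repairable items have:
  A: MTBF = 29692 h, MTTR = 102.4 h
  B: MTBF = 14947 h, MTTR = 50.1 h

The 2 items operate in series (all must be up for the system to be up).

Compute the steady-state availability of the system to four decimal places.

A(A) = MTBF/(MTBF+MTTR) = 29692/(29692+102.4) = 0.996563
A(B) = MTBF/(MTBF+MTTR) = 14947/(14947+50.1) = 0.996659
Series availability: 0.996563 × 0.996659 = 0.9932

0.9932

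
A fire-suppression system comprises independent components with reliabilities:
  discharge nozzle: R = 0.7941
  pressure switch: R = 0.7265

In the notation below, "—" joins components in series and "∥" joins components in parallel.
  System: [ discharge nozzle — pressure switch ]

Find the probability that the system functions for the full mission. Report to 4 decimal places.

Series (discharge nozzle and pressure switch): 0.794100 × 0.726500 = 0.5769

0.5769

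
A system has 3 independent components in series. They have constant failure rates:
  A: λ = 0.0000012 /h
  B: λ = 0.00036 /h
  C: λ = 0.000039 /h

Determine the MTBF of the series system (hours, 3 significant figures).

Series of exponential components: λ_sys = Σ λ_i
λ_sys = 0.0000012 + 0.00036 + 0.000039 = 4.0020e-04 /h
MTBF = 1 / λ_sys = 2500 h

2500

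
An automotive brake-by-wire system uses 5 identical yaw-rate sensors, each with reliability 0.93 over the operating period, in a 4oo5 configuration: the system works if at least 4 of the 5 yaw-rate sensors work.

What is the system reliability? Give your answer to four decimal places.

0.9575

R = Σ_{i=4}^{5} C(5,i) p^i (1−p)^{5−i} with p = 0.93
C(5,4)·0.93^4·0.07^1 = 0.261818
C(5,5)·0.93^5·0.07^0 = 0.695688
Sum = 0.9575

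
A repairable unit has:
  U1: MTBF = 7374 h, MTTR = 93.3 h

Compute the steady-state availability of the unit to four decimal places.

A(U1) = MTBF/(MTBF+MTTR) = 7374/(7374+93.3) = 0.9875

0.9875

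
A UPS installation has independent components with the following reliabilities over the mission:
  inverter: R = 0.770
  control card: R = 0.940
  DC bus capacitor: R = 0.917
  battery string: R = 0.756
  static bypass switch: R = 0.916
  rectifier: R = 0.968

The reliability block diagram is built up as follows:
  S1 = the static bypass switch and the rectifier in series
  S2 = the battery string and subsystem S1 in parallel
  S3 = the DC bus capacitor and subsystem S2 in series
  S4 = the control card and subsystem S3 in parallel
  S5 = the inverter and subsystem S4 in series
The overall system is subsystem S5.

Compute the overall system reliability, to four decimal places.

0.7650

Series (static bypass switch and rectifier): 0.916000 × 0.968000 = 0.886688
Parallel (battery string and [0.886688]): 1 − (1 − 0.756000)(1 − 0.886688) = 0.972352
Series (DC bus capacitor and [0.972352]): 0.917000 × 0.972352 = 0.891647
Parallel (control card and [0.891647]): 1 − (1 − 0.940000)(1 − 0.891647) = 0.993499
Series (inverter and [0.993499]): 0.770000 × 0.993499 = 0.7650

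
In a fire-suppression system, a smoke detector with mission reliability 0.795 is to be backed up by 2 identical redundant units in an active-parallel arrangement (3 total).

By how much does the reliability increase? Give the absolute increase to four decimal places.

R_before = 0.795
R_after = 1 − (1 − 0.795)^3 = 0.9914
ΔR = 0.9914 − 0.795 = 0.1964

0.1964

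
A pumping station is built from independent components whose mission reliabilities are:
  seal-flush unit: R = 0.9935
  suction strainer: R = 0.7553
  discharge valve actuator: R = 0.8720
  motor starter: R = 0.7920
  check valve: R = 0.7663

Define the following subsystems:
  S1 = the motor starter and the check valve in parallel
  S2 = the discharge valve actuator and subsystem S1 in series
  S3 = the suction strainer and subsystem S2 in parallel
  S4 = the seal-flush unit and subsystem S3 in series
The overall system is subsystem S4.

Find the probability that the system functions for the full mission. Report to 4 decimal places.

Parallel (motor starter and check valve): 1 − (1 − 0.792000)(1 − 0.766300) = 0.951390
Series (discharge valve actuator and [0.951390]): 0.872000 × 0.951390 = 0.829612
Parallel (suction strainer and [0.829612]): 1 − (1 − 0.755300)(1 − 0.829612) = 0.958306
Series (seal-flush unit and [0.958306]): 0.993500 × 0.958306 = 0.9521

0.9521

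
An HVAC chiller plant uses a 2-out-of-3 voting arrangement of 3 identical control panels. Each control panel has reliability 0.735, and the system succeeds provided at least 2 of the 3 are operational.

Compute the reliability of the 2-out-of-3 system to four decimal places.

R = Σ_{i=2}^{3} C(3,i) p^i (1−p)^{3−i} with p = 0.735
C(3,2)·0.735^2·0.265^1 = 0.429479
C(3,3)·0.735^3·0.265^0 = 0.397065
Sum = 0.8265

0.8265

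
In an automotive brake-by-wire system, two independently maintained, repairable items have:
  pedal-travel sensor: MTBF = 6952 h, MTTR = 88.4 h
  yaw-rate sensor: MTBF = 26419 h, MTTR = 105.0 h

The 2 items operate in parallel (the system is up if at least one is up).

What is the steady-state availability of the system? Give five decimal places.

A(pedal-travel sensor) = MTBF/(MTBF+MTTR) = 6952/(6952+88.4) = 0.987444
A(yaw-rate sensor) = MTBF/(MTBF+MTTR) = 26419/(26419+105.0) = 0.996041
Parallel availability: 1 − (1 − 0.987444)(1 − 0.996041) = 0.99995

0.99995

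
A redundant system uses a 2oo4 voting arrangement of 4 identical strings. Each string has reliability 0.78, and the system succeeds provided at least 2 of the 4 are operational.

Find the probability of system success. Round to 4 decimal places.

0.9644

R = Σ_{i=2}^{4} C(4,i) p^i (1−p)^{4−i} with p = 0.78
C(4,2)·0.78^2·0.22^2 = 0.176679
C(4,3)·0.78^3·0.22^1 = 0.417606
C(4,4)·0.78^4·0.22^0 = 0.370151
Sum = 0.9644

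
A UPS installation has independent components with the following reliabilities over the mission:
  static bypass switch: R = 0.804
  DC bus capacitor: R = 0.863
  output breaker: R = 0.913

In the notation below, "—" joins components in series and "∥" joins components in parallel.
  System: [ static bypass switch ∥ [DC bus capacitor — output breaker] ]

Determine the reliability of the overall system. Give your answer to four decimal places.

Series (DC bus capacitor and output breaker): 0.863000 × 0.913000 = 0.787919
Parallel (static bypass switch and [0.787919]): 1 − (1 − 0.804000)(1 − 0.787919) = 0.9584

0.9584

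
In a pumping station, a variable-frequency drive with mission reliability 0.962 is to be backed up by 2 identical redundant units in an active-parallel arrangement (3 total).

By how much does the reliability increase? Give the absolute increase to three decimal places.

R_before = 0.962
R_after = 1 − (1 − 0.962)^3 = 1.000
ΔR = 1.000 − 0.962 = 0.038

0.038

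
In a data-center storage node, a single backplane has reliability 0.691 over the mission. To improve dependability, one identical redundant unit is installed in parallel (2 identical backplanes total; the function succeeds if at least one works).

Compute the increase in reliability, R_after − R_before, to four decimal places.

R_before = 0.691
R_after = 1 − (1 − 0.691)^2 = 0.9045
ΔR = 0.9045 − 0.691 = 0.2135

0.2135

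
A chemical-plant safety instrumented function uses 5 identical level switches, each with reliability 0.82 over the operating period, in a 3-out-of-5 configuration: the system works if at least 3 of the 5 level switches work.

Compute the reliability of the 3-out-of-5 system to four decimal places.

0.9563

R = Σ_{i=3}^{5} C(5,i) p^i (1−p)^{5−i} with p = 0.82
C(5,3)·0.82^3·0.18^2 = 0.178643
C(5,4)·0.82^4·0.18^1 = 0.406910
C(5,5)·0.82^5·0.18^0 = 0.370740
Sum = 0.9563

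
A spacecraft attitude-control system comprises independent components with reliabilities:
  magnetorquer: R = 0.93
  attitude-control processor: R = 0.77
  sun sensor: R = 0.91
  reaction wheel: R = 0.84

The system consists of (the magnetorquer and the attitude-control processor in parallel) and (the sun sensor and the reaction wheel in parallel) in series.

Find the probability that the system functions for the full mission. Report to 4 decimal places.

0.9697

Parallel (magnetorquer and attitude-control processor): 1 − (1 − 0.930000)(1 − 0.770000) = 0.983900
Parallel (sun sensor and reaction wheel): 1 − (1 − 0.910000)(1 − 0.840000) = 0.985600
Series ([0.983900] and [0.985600]): 0.983900 × 0.985600 = 0.9697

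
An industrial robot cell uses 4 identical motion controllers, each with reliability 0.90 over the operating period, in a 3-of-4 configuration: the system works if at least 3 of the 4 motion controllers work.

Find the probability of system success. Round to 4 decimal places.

R = Σ_{i=3}^{4} C(4,i) p^i (1−p)^{4−i} with p = 0.90
C(4,3)·0.90^3·0.10^1 = 0.291600
C(4,4)·0.90^4·0.10^0 = 0.656100
Sum = 0.9477

0.9477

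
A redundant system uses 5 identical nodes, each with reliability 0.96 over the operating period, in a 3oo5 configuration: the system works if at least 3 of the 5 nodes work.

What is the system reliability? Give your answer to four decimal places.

0.9994

R = Σ_{i=3}^{5} C(5,i) p^i (1−p)^{5−i} with p = 0.96
C(5,3)·0.96^3·0.04^2 = 0.014156
C(5,4)·0.96^4·0.04^1 = 0.169869
C(5,5)·0.96^5·0.04^0 = 0.815373
Sum = 0.9994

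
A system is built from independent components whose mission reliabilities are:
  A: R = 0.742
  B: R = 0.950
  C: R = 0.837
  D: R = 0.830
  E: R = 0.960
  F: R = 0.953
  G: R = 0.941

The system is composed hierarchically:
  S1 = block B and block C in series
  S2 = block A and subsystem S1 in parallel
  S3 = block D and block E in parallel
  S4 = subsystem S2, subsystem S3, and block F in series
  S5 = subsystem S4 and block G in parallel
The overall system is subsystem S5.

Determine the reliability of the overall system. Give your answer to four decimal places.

0.9939

Series (B and C): 0.950000 × 0.837000 = 0.795150
Parallel (A and [0.795150]): 1 − (1 − 0.742000)(1 − 0.795150) = 0.947149
Parallel (D and E): 1 − (1 − 0.830000)(1 − 0.960000) = 0.993200
Series ([0.947149], [0.993200], and F): 0.947149 × 0.993200 × 0.953000 = 0.896495
Parallel ([0.896495] and G): 1 − (1 − 0.896495)(1 − 0.941000) = 0.9939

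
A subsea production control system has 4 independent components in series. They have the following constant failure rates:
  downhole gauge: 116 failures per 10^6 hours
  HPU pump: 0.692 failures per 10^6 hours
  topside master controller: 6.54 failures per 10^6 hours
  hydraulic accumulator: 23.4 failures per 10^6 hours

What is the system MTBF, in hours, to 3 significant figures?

6820

Series of exponential components: λ_sys = Σ λ_i
λ_sys = 0.000116 + 0.000000692 + 0.00000654 + 0.0000234 = 1.4663e-04 /h
MTBF = 1 / λ_sys = 6820 h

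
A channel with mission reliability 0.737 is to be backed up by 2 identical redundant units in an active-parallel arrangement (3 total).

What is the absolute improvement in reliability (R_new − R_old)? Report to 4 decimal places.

0.2448

R_before = 0.737
R_after = 1 − (1 − 0.737)^3 = 0.9818
ΔR = 0.9818 − 0.737 = 0.2448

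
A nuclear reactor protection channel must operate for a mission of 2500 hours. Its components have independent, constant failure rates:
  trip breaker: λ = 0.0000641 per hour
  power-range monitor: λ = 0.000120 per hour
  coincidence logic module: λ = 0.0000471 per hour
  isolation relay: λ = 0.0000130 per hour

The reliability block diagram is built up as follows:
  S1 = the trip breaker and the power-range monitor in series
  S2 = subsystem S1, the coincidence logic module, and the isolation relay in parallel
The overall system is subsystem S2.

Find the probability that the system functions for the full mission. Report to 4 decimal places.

0.9987

R(trip breaker) = exp(−0.0000641 × 2500) = 0.851931
R(power-range monitor) = exp(−0.000120 × 2500) = 0.740818
R(coincidence logic module) = exp(−0.0000471 × 2500) = 0.888918
R(isolation relay) = exp(−0.0000130 × 2500) = 0.968022
Series (trip breaker and power-range monitor): 0.851931 × 0.740818 = 0.631126
Parallel ([0.631126], coincidence logic module, and isolation relay): 1 − (1 − 0.631126)(1 − 0.888918)(1 − 0.968022) = 0.9987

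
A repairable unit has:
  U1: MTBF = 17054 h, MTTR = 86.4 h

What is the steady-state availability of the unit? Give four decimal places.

0.9950

A(U1) = MTBF/(MTBF+MTTR) = 17054/(17054+86.4) = 0.9950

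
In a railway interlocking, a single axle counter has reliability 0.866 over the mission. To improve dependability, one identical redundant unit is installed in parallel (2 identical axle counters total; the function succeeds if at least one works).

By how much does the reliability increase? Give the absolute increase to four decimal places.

R_before = 0.866
R_after = 1 − (1 − 0.866)^2 = 0.9820
ΔR = 0.9820 − 0.866 = 0.1160

0.1160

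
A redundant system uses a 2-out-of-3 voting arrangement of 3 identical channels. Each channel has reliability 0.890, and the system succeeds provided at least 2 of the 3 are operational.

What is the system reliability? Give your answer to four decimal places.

R = Σ_{i=2}^{3} C(3,i) p^i (1−p)^{3−i} with p = 0.890
C(3,2)·0.890^2·0.110^1 = 0.261393
C(3,3)·0.890^3·0.110^0 = 0.704969
Sum = 0.9664

0.9664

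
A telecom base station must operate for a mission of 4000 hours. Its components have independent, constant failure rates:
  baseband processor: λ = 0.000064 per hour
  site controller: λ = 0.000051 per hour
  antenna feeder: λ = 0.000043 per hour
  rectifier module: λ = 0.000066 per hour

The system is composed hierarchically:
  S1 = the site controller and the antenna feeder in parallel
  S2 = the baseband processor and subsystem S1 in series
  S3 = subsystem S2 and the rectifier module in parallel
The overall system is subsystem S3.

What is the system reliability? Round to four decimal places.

R(baseband processor) = exp(−0.000064 × 4000) = 0.774142
R(site controller) = exp(−0.000051 × 4000) = 0.815462
R(antenna feeder) = exp(−0.000043 × 4000) = 0.841979
R(rectifier module) = exp(−0.000066 × 4000) = 0.767974
Parallel (site controller and antenna feeder): 1 − (1 − 0.815462)(1 − 0.841979) = 0.970839
Series (baseband processor and [0.970839]): 0.774142 × 0.970839 = 0.751567
Parallel ([0.751567] and rectifier module): 1 − (1 − 0.751567)(1 − 0.767974) = 0.9424

0.9424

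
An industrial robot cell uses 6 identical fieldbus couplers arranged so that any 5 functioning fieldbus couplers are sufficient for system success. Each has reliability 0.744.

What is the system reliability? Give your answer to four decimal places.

R = Σ_{i=5}^{6} C(6,i) p^i (1−p)^{6−i} with p = 0.744
C(6,5)·0.744^5·0.256^1 = 0.350151
C(6,6)·0.744^6·0.256^0 = 0.169605
Sum = 0.5198

0.5198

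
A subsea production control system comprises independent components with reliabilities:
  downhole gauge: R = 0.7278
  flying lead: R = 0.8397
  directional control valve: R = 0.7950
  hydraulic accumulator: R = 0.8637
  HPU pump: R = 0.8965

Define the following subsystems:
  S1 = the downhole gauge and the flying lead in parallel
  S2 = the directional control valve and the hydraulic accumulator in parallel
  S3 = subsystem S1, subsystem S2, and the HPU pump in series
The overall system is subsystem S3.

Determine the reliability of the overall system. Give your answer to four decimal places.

0.8334

Parallel (downhole gauge and flying lead): 1 − (1 − 0.727800)(1 − 0.839700) = 0.956366
Parallel (directional control valve and hydraulic accumulator): 1 − (1 − 0.795000)(1 − 0.863700) = 0.972059
Series ([0.956366], [0.972059], and HPU pump): 0.956366 × 0.972059 × 0.896500 = 0.8334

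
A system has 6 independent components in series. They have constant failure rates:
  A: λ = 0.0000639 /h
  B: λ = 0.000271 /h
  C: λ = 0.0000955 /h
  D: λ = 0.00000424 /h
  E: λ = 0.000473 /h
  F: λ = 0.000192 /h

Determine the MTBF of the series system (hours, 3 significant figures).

Series of exponential components: λ_sys = Σ λ_i
λ_sys = 0.0000639 + 0.000271 + 0.0000955 + 0.00000424 + 0.000473 + 0.000192 = 1.0996e-03 /h
MTBF = 1 / λ_sys = 909 h

909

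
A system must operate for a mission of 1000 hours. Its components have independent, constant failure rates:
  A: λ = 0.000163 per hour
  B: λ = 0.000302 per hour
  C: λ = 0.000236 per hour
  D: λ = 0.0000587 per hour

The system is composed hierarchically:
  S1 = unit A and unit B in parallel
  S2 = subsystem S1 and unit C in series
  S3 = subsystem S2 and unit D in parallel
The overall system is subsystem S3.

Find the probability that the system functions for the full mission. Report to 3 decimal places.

0.986

R(A) = exp(−0.000163 × 1000) = 0.84959
R(B) = exp(−0.000302 × 1000) = 0.73934
R(C) = exp(−0.000236 × 1000) = 0.78978
R(D) = exp(−0.0000587 × 1000) = 0.94299
Parallel (A and B): 1 − (1 − 0.84959)(1 − 0.73934) = 0.96079
Series ([0.96079] and C): 0.96079 × 0.78978 = 0.75881
Parallel ([0.75881] and D): 1 − (1 − 0.75881)(1 − 0.94299) = 0.986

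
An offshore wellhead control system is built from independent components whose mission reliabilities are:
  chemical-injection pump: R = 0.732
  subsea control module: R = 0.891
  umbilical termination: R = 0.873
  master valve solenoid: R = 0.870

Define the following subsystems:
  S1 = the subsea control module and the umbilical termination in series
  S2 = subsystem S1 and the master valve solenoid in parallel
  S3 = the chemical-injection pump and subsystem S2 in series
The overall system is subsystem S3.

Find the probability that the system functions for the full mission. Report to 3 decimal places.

0.711

Series (subsea control module and umbilical termination): 0.89100 × 0.87300 = 0.77784
Parallel ([0.77784] and master valve solenoid): 1 − (1 − 0.77784)(1 − 0.87000) = 0.97112
Series (chemical-injection pump and [0.97112]): 0.73200 × 0.97112 = 0.711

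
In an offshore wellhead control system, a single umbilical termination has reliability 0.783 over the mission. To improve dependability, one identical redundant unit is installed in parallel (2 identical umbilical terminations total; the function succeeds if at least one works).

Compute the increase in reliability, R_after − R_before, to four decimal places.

0.1699

R_before = 0.783
R_after = 1 − (1 − 0.783)^2 = 0.9529
ΔR = 0.9529 − 0.783 = 0.1699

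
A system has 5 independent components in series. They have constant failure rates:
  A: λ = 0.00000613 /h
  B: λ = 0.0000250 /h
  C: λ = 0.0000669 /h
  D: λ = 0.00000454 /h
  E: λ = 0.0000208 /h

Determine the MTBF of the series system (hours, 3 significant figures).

Series of exponential components: λ_sys = Σ λ_i
λ_sys = 0.00000613 + 0.0000250 + 0.0000669 + 0.00000454 + 0.0000208 = 1.2337e-04 /h
MTBF = 1 / λ_sys = 8110 h

8110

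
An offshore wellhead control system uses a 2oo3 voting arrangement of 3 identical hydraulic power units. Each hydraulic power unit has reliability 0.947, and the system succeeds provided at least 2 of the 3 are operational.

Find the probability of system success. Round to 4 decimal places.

0.9919

R = Σ_{i=2}^{3} C(3,i) p^i (1−p)^{3−i} with p = 0.947
C(3,2)·0.947^2·0.053^1 = 0.142593
C(3,3)·0.947^3·0.053^0 = 0.849278
Sum = 0.9919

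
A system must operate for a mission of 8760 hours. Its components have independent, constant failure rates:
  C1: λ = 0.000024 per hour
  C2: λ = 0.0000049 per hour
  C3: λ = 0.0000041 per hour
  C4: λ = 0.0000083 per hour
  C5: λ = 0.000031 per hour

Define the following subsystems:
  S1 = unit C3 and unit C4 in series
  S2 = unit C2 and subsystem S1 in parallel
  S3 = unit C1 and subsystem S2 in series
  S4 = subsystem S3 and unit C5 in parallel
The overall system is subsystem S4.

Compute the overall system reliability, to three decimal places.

R(C1) = exp(−0.000024 × 8760) = 0.81039
R(C2) = exp(−0.0000049 × 8760) = 0.95798
R(C3) = exp(−0.0000041 × 8760) = 0.96472
R(C4) = exp(−0.0000083 × 8760) = 0.92987
R(C5) = exp(−0.000031 × 8760) = 0.76219
Series (C3 and C4): 0.96472 × 0.92987 = 0.89706
Parallel (C2 and [0.89706]): 1 − (1 − 0.95798)(1 − 0.89706) = 0.99567
Series (C1 and [0.99567]): 0.81039 × 0.99567 = 0.80688
Parallel ([0.80688] and C5): 1 − (1 − 0.80688)(1 − 0.76219) = 0.954

0.954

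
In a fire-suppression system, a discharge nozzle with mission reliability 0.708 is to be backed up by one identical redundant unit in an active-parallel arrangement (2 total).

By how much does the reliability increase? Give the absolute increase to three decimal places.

R_before = 0.708
R_after = 1 − (1 − 0.708)^2 = 0.915
ΔR = 0.915 − 0.708 = 0.207

0.207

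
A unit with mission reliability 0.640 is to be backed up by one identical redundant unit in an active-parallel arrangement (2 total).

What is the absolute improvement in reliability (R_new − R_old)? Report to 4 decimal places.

0.2304

R_before = 0.640
R_after = 1 − (1 − 0.640)^2 = 0.8704
ΔR = 0.8704 − 0.640 = 0.2304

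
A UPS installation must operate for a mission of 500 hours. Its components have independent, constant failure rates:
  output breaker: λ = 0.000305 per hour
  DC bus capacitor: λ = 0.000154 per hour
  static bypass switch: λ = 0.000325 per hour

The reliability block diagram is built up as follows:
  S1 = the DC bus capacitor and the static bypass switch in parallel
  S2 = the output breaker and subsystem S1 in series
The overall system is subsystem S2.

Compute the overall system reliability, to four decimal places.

R(output breaker) = exp(−0.000305 × 500) = 0.858559
R(DC bus capacitor) = exp(−0.000154 × 500) = 0.925890
R(static bypass switch) = exp(−0.000325 × 500) = 0.850016
Parallel (DC bus capacitor and static bypass switch): 1 − (1 − 0.925890)(1 − 0.850016) = 0.988885
Series (output breaker and [0.988885]): 0.858559 × 0.988885 = 0.8490

0.8490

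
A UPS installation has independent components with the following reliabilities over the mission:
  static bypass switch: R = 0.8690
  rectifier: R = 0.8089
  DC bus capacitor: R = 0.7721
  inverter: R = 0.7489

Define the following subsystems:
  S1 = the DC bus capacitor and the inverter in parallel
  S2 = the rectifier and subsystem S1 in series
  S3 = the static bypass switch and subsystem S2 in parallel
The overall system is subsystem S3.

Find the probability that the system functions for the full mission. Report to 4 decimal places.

0.9689

Parallel (DC bus capacitor and inverter): 1 − (1 − 0.772100)(1 − 0.748900) = 0.942774
Series (rectifier and [0.942774]): 0.808900 × 0.942774 = 0.762610
Parallel (static bypass switch and [0.762610]): 1 − (1 − 0.869000)(1 − 0.762610) = 0.9689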